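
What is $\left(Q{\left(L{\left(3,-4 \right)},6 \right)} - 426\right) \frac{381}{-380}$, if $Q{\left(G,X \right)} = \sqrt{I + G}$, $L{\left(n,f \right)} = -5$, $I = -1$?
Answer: $\frac{81153}{190} - \frac{381 i \sqrt{6}}{380} \approx 427.12 - 2.4559 i$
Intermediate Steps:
$Q{\left(G,X \right)} = \sqrt{-1 + G}$
$\left(Q{\left(L{\left(3,-4 \right)},6 \right)} - 426\right) \frac{381}{-380} = \left(\sqrt{-1 - 5} - 426\right) \frac{381}{-380} = \left(\sqrt{-6} - 426\right) 381 \left(- \frac{1}{380}\right) = \left(i \sqrt{6} - 426\right) \left(- \frac{381}{380}\right) = \left(-426 + i \sqrt{6}\right) \left(- \frac{381}{380}\right) = \frac{81153}{190} - \frac{381 i \sqrt{6}}{380}$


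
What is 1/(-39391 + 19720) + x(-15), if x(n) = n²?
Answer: 4425974/19671 ≈ 225.00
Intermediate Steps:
1/(-39391 + 19720) + x(-15) = 1/(-39391 + 19720) + (-15)² = 1/(-19671) + 225 = -1/19671 + 225 = 4425974/19671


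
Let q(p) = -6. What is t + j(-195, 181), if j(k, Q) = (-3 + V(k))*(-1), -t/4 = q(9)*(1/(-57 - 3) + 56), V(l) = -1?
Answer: 6738/5 ≈ 1347.6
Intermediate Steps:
t = 6718/5 (t = -(-24)*(1/(-57 - 3) + 56) = -(-24)*(1/(-60) + 56) = -(-24)*(-1/60 + 56) = -(-24)*3359/60 = -4*(-3359/10) = 6718/5 ≈ 1343.6)
j(k, Q) = 4 (j(k, Q) = (-3 - 1)*(-1) = -4*(-1) = 4)
t + j(-195, 181) = 6718/5 + 4 = 6738/5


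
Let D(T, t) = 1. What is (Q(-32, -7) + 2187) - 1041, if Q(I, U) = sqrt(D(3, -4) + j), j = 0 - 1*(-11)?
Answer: 1146 + 2*sqrt(3) ≈ 1149.5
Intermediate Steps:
j = 11 (j = 0 + 11 = 11)
Q(I, U) = 2*sqrt(3) (Q(I, U) = sqrt(1 + 11) = sqrt(12) = 2*sqrt(3))
(Q(-32, -7) + 2187) - 1041 = (2*sqrt(3) + 2187) - 1041 = (2187 + 2*sqrt(3)) - 1041 = 1146 + 2*sqrt(3)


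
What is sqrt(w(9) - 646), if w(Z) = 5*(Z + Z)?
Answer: 2*I*sqrt(139) ≈ 23.58*I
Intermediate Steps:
w(Z) = 10*Z (w(Z) = 5*(2*Z) = 10*Z)
sqrt(w(9) - 646) = sqrt(10*9 - 646) = sqrt(90 - 646) = sqrt(-556) = 2*I*sqrt(139)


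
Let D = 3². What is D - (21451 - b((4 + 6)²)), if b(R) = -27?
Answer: -21469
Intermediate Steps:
D = 9
D - (21451 - b((4 + 6)²)) = 9 - (21451 - 1*(-27)) = 9 - (21451 + 27) = 9 - 1*21478 = 9 - 21478 = -21469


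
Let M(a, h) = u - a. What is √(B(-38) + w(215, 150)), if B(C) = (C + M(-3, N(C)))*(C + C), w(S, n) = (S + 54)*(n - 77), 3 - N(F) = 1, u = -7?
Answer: √22829 ≈ 151.09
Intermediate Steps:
N(F) = 2 (N(F) = 3 - 1*1 = 3 - 1 = 2)
M(a, h) = -7 - a
w(S, n) = (-77 + n)*(54 + S) (w(S, n) = (54 + S)*(-77 + n) = (-77 + n)*(54 + S))
B(C) = 2*C*(-4 + C) (B(C) = (C + (-7 - 1*(-3)))*(C + C) = (C + (-7 + 3))*(2*C) = (C - 4)*(2*C) = (-4 + C)*(2*C) = 2*C*(-4 + C))
√(B(-38) + w(215, 150)) = √(2*(-38)*(-4 - 38) + (-4158 - 77*215 + 54*150 + 215*150)) = √(2*(-38)*(-42) + (-4158 - 16555 + 8100 + 32250)) = √(3192 + 19637) = √22829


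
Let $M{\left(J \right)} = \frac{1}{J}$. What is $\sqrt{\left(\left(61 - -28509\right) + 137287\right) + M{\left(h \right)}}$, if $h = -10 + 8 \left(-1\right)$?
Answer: $\frac{5 \sqrt{238834}}{6} \approx 407.26$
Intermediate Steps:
$h = -18$ ($h = -10 - 8 = -18$)
$\sqrt{\left(\left(61 - -28509\right) + 137287\right) + M{\left(h \right)}} = \sqrt{\left(\left(61 - -28509\right) + 137287\right) + \frac{1}{-18}} = \sqrt{\left(\left(61 + 28509\right) + 137287\right) - \frac{1}{18}} = \sqrt{\left(28570 + 137287\right) - \frac{1}{18}} = \sqrt{165857 - \frac{1}{18}} = \sqrt{\frac{2985425}{18}} = \frac{5 \sqrt{238834}}{6}$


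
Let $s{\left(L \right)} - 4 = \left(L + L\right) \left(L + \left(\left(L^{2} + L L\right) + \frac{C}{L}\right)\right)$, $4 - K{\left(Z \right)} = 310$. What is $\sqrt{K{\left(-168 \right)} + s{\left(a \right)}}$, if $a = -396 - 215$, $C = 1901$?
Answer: $i \sqrt{911646382} \approx 30193.0 i$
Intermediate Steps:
$K{\left(Z \right)} = -306$ ($K{\left(Z \right)} = 4 - 310 = -306$)
$a = -611$
$s{\left(L \right)} = 4 + 2 L \left(L + 2 L^{2} + \frac{1901}{L}\right)$ ($s{\left(L \right)} = 4 + \left(L + L\right) \left(L + \left(\left(L^{2} + L L\right) + \frac{1901}{L}\right)\right) = 4 + 2 L \left(L + \left(\left(L^{2} + L^{2}\right) + \frac{1901}{L}\right)\right) = 4 + 2 L \left(L + \left(2 L^{2} + \frac{1901}{L}\right)\right) = 4 + 2 L \left(L + 2 L^{2} + \frac{1901}{L}\right)$)
$\sqrt{K{\left(-168 \right)} + s{\left(a \right)}} = \sqrt{-306 + \left(3806 + 2 \left(-611\right)^{2} + 4 \left(-611\right)^{3}\right)} = \sqrt{-306 + \left(3806 + 2 \cdot 373321 + 4 \left(-228099131\right)\right)} = \sqrt{-306 + \left(3806 + 746642 - 912396524\right)} = \sqrt{-306 - 911646076} = \sqrt{-911646382} = i \sqrt{911646382}$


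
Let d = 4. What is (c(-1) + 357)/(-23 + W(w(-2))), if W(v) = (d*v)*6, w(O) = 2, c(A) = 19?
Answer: 376/25 ≈ 15.040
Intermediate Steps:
W(v) = 24*v (W(v) = (4*v)*6 = 24*v)
(c(-1) + 357)/(-23 + W(w(-2))) = (19 + 357)/(-23 + 24*2) = 376/(-23 + 48) = 376/25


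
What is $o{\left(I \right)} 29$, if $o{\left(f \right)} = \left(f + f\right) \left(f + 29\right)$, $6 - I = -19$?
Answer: $78300$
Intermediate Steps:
$I = 25$ ($I = 6 - -19 = 6 + 19 = 25$)
$o{\left(f \right)} = 2 f \left(29 + f\right)$
$o{\left(I \right)} 29 = 2 \cdot 25 \left(29 + 25\right) 29 = 2 \cdot 25 \cdot 54 \cdot 29 = 2700 \cdot 29 = 78300$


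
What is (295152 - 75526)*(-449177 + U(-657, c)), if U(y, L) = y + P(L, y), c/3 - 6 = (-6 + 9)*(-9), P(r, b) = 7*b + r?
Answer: -99819138496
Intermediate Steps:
P(r, b) = r + 7*b
c = -63 (c = 18 + 3*((-6 + 9)*(-9)) = 18 + 3*(3*(-9)) = 18 + 3*(-27) = 18 - 81 = -63)
U(y, L) = L + 8*y (U(y, L) = y + (L + 7*y) = L + 8*y)
(295152 - 75526)*(-449177 + U(-657, c)) = (295152 - 75526)*(-449177 + (-63 + 8*(-657))) = 219626*(-449177 + (-63 - 5256)) = 219626*(-449177 - 5319) = 219626*(-454496) = -99819138496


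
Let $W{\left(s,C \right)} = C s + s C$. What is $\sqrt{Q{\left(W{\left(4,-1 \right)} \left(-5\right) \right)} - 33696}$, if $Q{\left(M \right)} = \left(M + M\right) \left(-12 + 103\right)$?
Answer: $4 i \sqrt{1651} \approx 162.53 i$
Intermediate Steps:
$W{\left(s,C \right)} = 2 C s$ ($W{\left(s,C \right)} = C s + C s = 2 C s$)
$Q{\left(M \right)} = 182 M$ ($Q{\left(M \right)} = 2 M 91 = 182 M$)
$\sqrt{Q{\left(W{\left(4,-1 \right)} \left(-5\right) \right)} - 33696} = \sqrt{182 \cdot 2 \left(-1\right) 4 \left(-5\right) - 33696} = \sqrt{182 \left(\left(-8\right) \left(-5\right)\right) - 33696} = \sqrt{182 \cdot 40 - 33696} = \sqrt{7280 - 33696} = \sqrt{-26416} = 4 i \sqrt{1651}$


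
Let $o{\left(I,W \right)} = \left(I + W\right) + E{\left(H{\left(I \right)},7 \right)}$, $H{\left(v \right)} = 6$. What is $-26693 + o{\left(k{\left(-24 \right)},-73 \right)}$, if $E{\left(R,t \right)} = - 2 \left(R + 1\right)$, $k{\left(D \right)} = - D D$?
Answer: $-27356$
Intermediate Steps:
$k{\left(D \right)} = - D^{2}$
$E{\left(R,t \right)} = -2 - 2 R$ ($E{\left(R,t \right)} = - 2 \left(1 + R\right) = -2 - 2 R$)
$o{\left(I,W \right)} = -14 + I + W$ ($o{\left(I,W \right)} = \left(I + W\right) - 14 = -14 + I + W$)
$-26693 + o{\left(k{\left(-24 \right)},-73 \right)} = -26693 - 663 = -27356$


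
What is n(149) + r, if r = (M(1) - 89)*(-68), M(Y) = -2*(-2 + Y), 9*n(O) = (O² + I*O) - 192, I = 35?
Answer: 80468/9 ≈ 8940.9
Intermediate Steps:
n(O) = -64/3 + O²/9 + 35*O/9 (n(O) = ((O² + 35*O) - 192)/9 = (-192 + O² + 35*O)/9 = -64/3 + O²/9 + 35*O/9)
M(Y) = 4 - 2*Y
r = 5916 (r = ((4 - 2*1) - 89)*(-68) = ((4 - 2) - 89)*(-68) = (2 - 89)*(-68) = -87*(-68) = 5916)
n(149) + r = (-64/3 + (⅑)*149² + (35/9)*149) + 5916 = (-64/3 + (⅑)*22201 + 5215/9) + 5916 = (-64/3 + 22201/9 + 5215/9) + 5916 = 27224/9 + 5916 = 80468/9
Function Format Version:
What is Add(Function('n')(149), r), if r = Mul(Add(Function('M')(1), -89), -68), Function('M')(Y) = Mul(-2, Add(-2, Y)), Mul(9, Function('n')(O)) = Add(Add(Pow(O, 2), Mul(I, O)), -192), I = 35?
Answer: Rational(80468, 9) ≈ 8940.9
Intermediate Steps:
Function('n')(O) = Add(Rational(-64, 3), Mul(Rational(1, 9), Pow(O, 2)), Mul(Rational(35, 9), O)) (Function('n')(O) = Mul(Rational(1, 9), Add(Add(Pow(O, 2), Mul(35, O)), -192)) = Mul(Rational(1, 9), Add(-192, Pow(O, 2), Mul(35, O))) = Add(Rational(-64, 3), Mul(Rational(1, 9), Pow(O, 2)), Mul(Rational(35, 9), O)))
Function('M')(Y) = Add(4, Mul(-2, Y))
r = 5916 (r = Mul(Add(Add(4, Mul(-2, 1)), -89), -68) = Mul(Add(Add(4, -2), -89), -68) = Mul(Add(2, -89), -68) = Mul(-87, -68) = 5916)
Add(Function('n')(149), r) = Add(Add(Rational(-64, 3), Mul(Rational(1, 9), Pow(149, 2)), Mul(Rational(35, 9), 149)), 5916) = Add(Add(Rational(-64, 3), Mul(Rational(1, 9), 22201), Rational(5215, 9)), 5916) = Add(Add(Rational(-64, 3), Rational(22201, 9), Rational(5215, 9)), 5916) = Add(Rational(27224, 9), 5916) = Rational(80468, 9)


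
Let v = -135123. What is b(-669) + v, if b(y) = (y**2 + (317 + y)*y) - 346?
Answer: 547580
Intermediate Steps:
b(y) = -346 + y**2 + y*(317 + y) (b(y) = (y**2 + y*(317 + y)) - 346 = -346 + y**2 + y*(317 + y))
b(-669) + v = (-346 + 2*(-669)**2 + 317*(-669)) - 135123 = (-346 + 2*447561 - 212073) - 135123 = (-346 + 895122 - 212073) - 135123 = 682703 - 135123 = 547580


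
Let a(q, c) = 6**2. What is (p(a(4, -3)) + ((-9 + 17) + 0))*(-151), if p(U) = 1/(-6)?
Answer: -7097/6 ≈ -1182.8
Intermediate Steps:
a(q, c) = 36
p(U) = -1/6
(p(a(4, -3)) + ((-9 + 17) + 0))*(-151) = (-1/6 + ((-9 + 17) + 0))*(-151) = (-1/6 + (8 + 0))*(-151) = (-1/6 + 8)*(-151) = (47/6)*(-151) = -7097/6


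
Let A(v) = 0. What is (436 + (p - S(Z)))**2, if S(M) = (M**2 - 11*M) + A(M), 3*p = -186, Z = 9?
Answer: 153664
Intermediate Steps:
p = -62 (p = (1/3)*(-186) = -62)
S(M) = M**2 - 11*M (S(M) = (M**2 - 11*M) + 0 = M**2 - 11*M)
(436 + (p - S(Z)))**2 = (436 + (-62 - 9*(-11 + 9)))**2 = (436 + (-62 - 9*(-2)))**2 = (436 + (-62 - 1*(-18)))**2 = (436 + (-62 + 18))**2 = (436 - 44)**2 = 392**2 = 153664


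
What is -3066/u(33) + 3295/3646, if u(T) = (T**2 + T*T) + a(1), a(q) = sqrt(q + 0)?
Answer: -3998831/7944634 ≈ -0.50334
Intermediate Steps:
a(q) = sqrt(q)
u(T) = 1 + 2*T**2 (u(T) = (T**2 + T*T) + sqrt(1) = (T**2 + T**2) + 1 = 2*T**2 + 1 = 1 + 2*T**2)
-3066/u(33) + 3295/3646 = -3066/(1 + 2*33**2) + 3295/3646 = -3066/(1 + 2*1089) + 3295*(1/3646) = -3066/(1 + 2178) + 3295/3646 = -3066/2179 + 3295/3646 = -3998831/7944634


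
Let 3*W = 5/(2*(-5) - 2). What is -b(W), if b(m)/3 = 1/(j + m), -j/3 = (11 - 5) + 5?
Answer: 108/1193 ≈ 0.090528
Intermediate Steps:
j = -33 (j = -3*((11 - 5) + 5) = -3*(6 + 5) = -3*11 = -33)
W = -5/36 (W = (5/(2*(-5) - 2))/3 = (5/(-10 - 2))/3 = (5/(-12))/3 = (5*(-1/12))/3 = (⅓)*(-5/12) = -5/36 ≈ -0.13889)
b(m) = 3/(-33 + m)
-b(W) = -3/(-33 - 5/36) = -3/(-1193/36) = -3*(-36)/1193 = -1*(-108/1193) = 108/1193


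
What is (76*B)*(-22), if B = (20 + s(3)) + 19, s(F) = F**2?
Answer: -80256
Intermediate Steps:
B = 48 (B = (20 + 3**2) + 19 = (20 + 9) + 19 = 29 + 19 = 48)
(76*B)*(-22) = (76*48)*(-22) = 3648*(-22) = -80256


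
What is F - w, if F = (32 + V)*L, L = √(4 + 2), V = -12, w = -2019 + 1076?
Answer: 943 + 20*√6 ≈ 991.99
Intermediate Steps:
w = -943
L = √6 ≈ 2.4495
F = 20*√6 (F = (32 - 12)*√6 = 20*√6 ≈ 48.990)
F - w = 20*√6 - 1*(-943) = 20*√6 + 943 = 943 + 20*√6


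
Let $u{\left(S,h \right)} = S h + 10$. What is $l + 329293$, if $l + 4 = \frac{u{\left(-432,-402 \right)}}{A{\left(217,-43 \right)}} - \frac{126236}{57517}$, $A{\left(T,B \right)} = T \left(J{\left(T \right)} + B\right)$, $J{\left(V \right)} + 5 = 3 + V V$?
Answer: $\frac{96672857601446227}{293582527658} \approx 3.2929 \cdot 10^{5}$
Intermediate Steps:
$u{\left(S,h \right)} = 10 + S h$
$J{\left(V \right)} = -2 + V^{2}$ ($J{\left(V \right)} = -5 + \left(3 + V V\right) = -5 + \left(3 + V^{2}\right) = -2 + V^{2}$)
$A{\left(T,B \right)} = T \left(-2 + B + T^{2}\right)$ ($A{\left(T,B \right)} = T \left(\left(-2 + T^{2}\right) + B\right) = T \left(-2 + B + T^{2}\right)$)
$l = - \frac{1813678639567}{293582527658}$ ($l = -4 - \left(\frac{126236}{57517} - \frac{10 - -173664}{217 \left(-2 - 43 + 217^{2}\right)}\right) = -4 - \left(\frac{126236}{57517} - \frac{10 + 173664}{217 \left(-2 - 43 + 47089\right)}\right) = -4 - \left(\frac{126236}{57517} - \frac{173674}{217 \cdot 47044}\right) = -4 - \left(\frac{126236}{57517} - \frac{173674}{10208548}\right) = -4 + \left(173674 \cdot \frac{1}{10208548} - \frac{126236}{57517}\right) = -4 + \left(\frac{86837}{5104274} - \frac{126236}{57517}\right) = -4 - \frac{639348528935}{293582527658} = - \frac{1813678639567}{293582527658} \approx -6.1777$)
$l + 329293 = - \frac{1813678639567}{293582527658} + 329293 = \frac{96672857601446227}{293582527658}$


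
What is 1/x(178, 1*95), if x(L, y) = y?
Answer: 1/95 ≈ 0.010526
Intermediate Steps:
1/x(178, 1*95) = 1/(1*95) = 1/95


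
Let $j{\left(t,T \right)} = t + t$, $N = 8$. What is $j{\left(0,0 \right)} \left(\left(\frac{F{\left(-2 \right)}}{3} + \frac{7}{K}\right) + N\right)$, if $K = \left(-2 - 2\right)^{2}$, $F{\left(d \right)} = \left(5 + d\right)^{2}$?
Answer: $0$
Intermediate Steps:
$K = 16$ ($K = \left(-4\right)^{2} = 16$)
$j{\left(t,T \right)} = 2 t$
$j{\left(0,0 \right)} \left(\left(\frac{F{\left(-2 \right)}}{3} + \frac{7}{K}\right) + N\right) = 2 \cdot 0 \left(\left(\frac{\left(5 - 2\right)^{2}}{3} + \frac{7}{16}\right) + 8\right) = 0 \left(\left(3^{2} \cdot \frac{1}{3} + 7 \cdot \frac{1}{16}\right) + 8\right) = 0 \left(\left(9 \cdot \frac{1}{3} + \frac{7}{16}\right) + 8\right) = 0 \left(\left(3 + \frac{7}{16}\right) + 8\right) = 0 \left(\frac{55}{16} + 8\right) = 0 \cdot \frac{183}{16} = 0$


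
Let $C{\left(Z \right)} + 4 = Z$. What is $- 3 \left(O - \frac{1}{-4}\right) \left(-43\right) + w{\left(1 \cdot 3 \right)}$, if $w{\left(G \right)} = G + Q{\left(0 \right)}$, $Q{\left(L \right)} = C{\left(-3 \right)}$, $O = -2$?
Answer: $- \frac{919}{4} \approx -229.75$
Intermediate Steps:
$C{\left(Z \right)} = -4 + Z$
$Q{\left(L \right)} = -7$ ($Q{\left(L \right)} = -4 - 3 = -7$)
$w{\left(G \right)} = -7 + G$ ($w{\left(G \right)} = G - 7 = -7 + G$)
$- 3 \left(O - \frac{1}{-4}\right) \left(-43\right) + w{\left(1 \cdot 3 \right)} = - 3 \left(-2 - \frac{1}{-4}\right) \left(-43\right) + \left(-7 + 1 \cdot 3\right) = - 3 \left(-2 - - \frac{1}{4}\right) \left(-43\right) + \left(-7 + 3\right) = - 3 \left(-2 + \frac{1}{4}\right) \left(-43\right) - 4 = \left(-3\right) \left(- \frac{7}{4}\right) \left(-43\right) - 4 = \frac{21}{4} \left(-43\right) - 4 = - \frac{903}{4} - 4 = - \frac{919}{4}$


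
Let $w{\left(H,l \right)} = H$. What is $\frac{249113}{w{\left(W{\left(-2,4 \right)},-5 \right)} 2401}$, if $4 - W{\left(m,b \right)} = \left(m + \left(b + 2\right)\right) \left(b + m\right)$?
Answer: $- \frac{249113}{9604} \approx -25.938$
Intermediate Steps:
$W{\left(m,b \right)} = 4 - \left(b + m\right) \left(2 + b + m\right)$ ($W{\left(m,b \right)} = 4 - \left(m + \left(b + 2\right)\right) \left(b + m\right) = 4 - \left(m + \left(2 + b\right)\right) \left(b + m\right) = 4 - \left(2 + b + m\right) \left(b + m\right) = 4 - \left(b + m\right) \left(2 + b + m\right)$)
$\frac{249113}{w{\left(W{\left(-2,4 \right)},-5 \right)} 2401} = \frac{249113}{\left(4 - 4^{2} - \left(-2\right)^{2} - 8 - -4 - 8 \left(-2\right)\right) 2401} = \frac{249113}{\left(4 - 16 - 4 - 8 + 4 + 16\right) 2401} = \frac{249113}{\left(-4\right) 2401} = \frac{249113}{-9604} = 249113 \left(- \frac{1}{9604}\right) = - \frac{249113}{9604}$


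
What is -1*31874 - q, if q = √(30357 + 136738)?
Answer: -31874 - √167095 ≈ -32283.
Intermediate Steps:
q = √167095 ≈ 408.77
-1*31874 - q = -1*31874 - √167095 = -31874 - √167095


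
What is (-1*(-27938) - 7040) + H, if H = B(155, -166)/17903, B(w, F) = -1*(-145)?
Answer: 374137039/17903 ≈ 20898.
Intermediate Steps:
B(w, F) = 145
H = 145/17903 ≈ 0.0080992
(-1*(-27938) - 7040) + H = (-1*(-27938) - 7040) + 145/17903 = (27938 - 7040) + 145/17903 = 20898 + 145/17903 = 374137039/17903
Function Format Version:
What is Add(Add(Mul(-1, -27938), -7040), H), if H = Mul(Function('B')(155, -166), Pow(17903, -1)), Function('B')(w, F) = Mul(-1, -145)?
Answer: Rational(374137039, 17903) ≈ 20898.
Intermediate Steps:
Function('B')(w, F) = 145
H = Rational(145, 17903) (H = Mul(145, Pow(17903, -1)) = Mul(145, Rational(1, 17903)) = Rational(145, 17903) ≈ 0.0080992)
Add(Add(Mul(-1, -27938), -7040), H) = Add(Add(Mul(-1, -27938), -7040), Rational(145, 17903)) = Add(Add(27938, -7040), Rational(145, 17903)) = Add(20898, Rational(145, 17903)) = Rational(374137039, 17903)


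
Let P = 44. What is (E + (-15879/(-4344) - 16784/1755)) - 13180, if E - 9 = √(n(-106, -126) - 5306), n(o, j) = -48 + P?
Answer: -33485686057/2541240 + 3*I*√590 ≈ -13177.0 + 72.87*I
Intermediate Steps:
n(o, j) = -4 (n(o, j) = -48 + 44 = -4)
E = 9 + 3*I*√590 (E = 9 + √(-4 - 5306) = 9 + √(-5310) = 9 + 3*I*√590 ≈ 9.0 + 72.87*I)
(E + (-15879/(-4344) - 16784/1755)) - 13180 = ((9 + 3*I*√590) + (-15879/(-4344) - 16784/1755)) - 13180 = ((9 + 3*I*√590) + (-15879*(-1/4344) - 16784*1/1755)) - 13180 = ((9 + 3*I*√590) + (5293/1448 - 16784/1755)) - 13180 = ((9 + 3*I*√590) - 15014017/2541240) - 13180 = (7857143/2541240 + 3*I*√590) - 13180 = -33485686057/2541240 + 3*I*√590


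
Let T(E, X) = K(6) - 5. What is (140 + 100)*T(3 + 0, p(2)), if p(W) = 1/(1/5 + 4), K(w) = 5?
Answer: 0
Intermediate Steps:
p(W) = 5/21 (p(W) = 1/(1/5 + 4) = 1/(21/5) = 5/21)
T(E, X) = 0 (T(E, X) = 5 - 5 = 0)
(140 + 100)*T(3 + 0, p(2)) = (140 + 100)*0 = 240*0 = 0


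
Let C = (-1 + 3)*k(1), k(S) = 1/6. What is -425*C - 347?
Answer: -1466/3 ≈ -488.67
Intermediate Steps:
k(S) = ⅙
C = ⅓ (C = (-1 + 3)*(⅙) = 2*(⅙) = ⅓ ≈ 0.33333)
-425*C - 347 = -425*⅓ - 347 = -425/3 - 347 = -1466/3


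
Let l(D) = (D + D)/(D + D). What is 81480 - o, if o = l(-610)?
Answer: 81479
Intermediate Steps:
l(D) = 1 (l(D) = (2*D)/((2*D)) = (2*D)*(1/(2*D)) = 1)
o = 1
81480 - o = 81480 - 1*1 = 81480 - 1 = 81479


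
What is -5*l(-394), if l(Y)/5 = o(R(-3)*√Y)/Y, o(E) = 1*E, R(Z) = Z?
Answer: -75*I*√394/394 ≈ -3.7784*I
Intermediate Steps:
o(E) = E
l(Y) = -15/√Y (l(Y) = 5*((-3*√Y)/Y) = 5*(-3/√Y) = -15/√Y)
-5*l(-394) = -(-75)/√(-394) = -(-75)*(-I*√394/394) = -75*I*√394/394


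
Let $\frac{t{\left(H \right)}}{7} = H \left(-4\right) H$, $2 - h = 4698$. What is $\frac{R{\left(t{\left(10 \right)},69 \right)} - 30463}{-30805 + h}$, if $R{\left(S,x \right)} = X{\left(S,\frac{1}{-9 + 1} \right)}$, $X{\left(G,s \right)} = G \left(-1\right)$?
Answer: $\frac{27663}{35501} \approx 0.77922$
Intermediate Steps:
$h = -4696$ ($h = 2 - 4698 = -4696$)
$X{\left(G,s \right)} = - G$
$t{\left(H \right)} = - 28 H^{2}$ ($t{\left(H \right)} = 7 H \left(-4\right) H = 7 - 4 H H = 7 \left(- 4 H^{2}\right) = - 28 H^{2}$)
$R{\left(S,x \right)} = - S$
$\frac{R{\left(t{\left(10 \right)},69 \right)} - 30463}{-30805 + h} = \frac{- \left(-28\right) 10^{2} - 30463}{-30805 - 4696} = \frac{- \left(-28\right) 100 - 30463}{-35501} = \left(\left(-1\right) \left(-2800\right) - 30463\right) \left(- \frac{1}{35501}\right) = \left(2800 - 30463\right) \left(- \frac{1}{35501}\right) = \left(-27663\right) \left(- \frac{1}{35501}\right) = \frac{27663}{35501}$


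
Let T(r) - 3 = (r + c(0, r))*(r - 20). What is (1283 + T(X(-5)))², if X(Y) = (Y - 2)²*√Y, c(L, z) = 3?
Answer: 112717396 + 17957814*I*√5 ≈ 1.1272e+8 + 4.0155e+7*I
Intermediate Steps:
X(Y) = √Y*(-2 + Y)² (X(Y) = (-2 + Y)²*√Y = √Y*(-2 + Y)²)
T(r) = 3 + (-20 + r)*(3 + r) (T(r) = 3 + (r + 3)*(r - 20) = 3 + (3 + r)*(-20 + r) = 3 + (-20 + r)*(3 + r))
(1283 + T(X(-5)))² = (1283 + (-57 + (√(-5)*(-2 - 5)²)² - 17*√(-5)*(-2 - 5)²))² = (1283 + (-57 + ((I*√5)*(-7)²)² - 17*I*√5*(-7)²))² = (1283 + (-57 + ((I*√5)*49)² - 17*I*√5*49))² = (1283 + (-57 + (49*I*√5)² - 833*I*√5))² = (1283 + (-57 - 12005 - 833*I*√5))² = (1283 + (-12062 - 833*I*√5))² = (-10779 - 833*I*√5)²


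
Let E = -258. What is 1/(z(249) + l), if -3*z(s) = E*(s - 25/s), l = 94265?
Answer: 249/28801921 ≈ 8.6453e-6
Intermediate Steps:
z(s) = -2150/s + 86*s (z(s) = -(-86)*(s - 25/s) = -(-258*s + 6450/s)/3 = -2150/s + 86*s)
1/(z(249) + l) = 1/((-2150/249 + 86*249) + 94265) = 1/((-2150*1/249 + 21414) + 94265) = 1/((-2150/249 + 21414) + 94265) = 1/(5329936/249 + 94265) = 1/(28801921/249) = 249/28801921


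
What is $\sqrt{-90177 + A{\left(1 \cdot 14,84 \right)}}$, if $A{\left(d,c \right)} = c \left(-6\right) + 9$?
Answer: $4 i \sqrt{5667} \approx 301.12 i$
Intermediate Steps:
$A{\left(d,c \right)} = 9 - 6 c$ ($A{\left(d,c \right)} = - 6 c + 9 = 9 - 6 c$)
$\sqrt{-90177 + A{\left(1 \cdot 14,84 \right)}} = \sqrt{-90177 + \left(9 - 504\right)} = \sqrt{-90177 - 495} = \sqrt{-90672} = 4 i \sqrt{5667}$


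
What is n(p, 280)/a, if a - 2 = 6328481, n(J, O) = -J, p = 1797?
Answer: -1797/6328483 ≈ -0.00028395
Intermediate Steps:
a = 6328483 (a = 2 + 6328481 = 6328483)
n(p, 280)/a = -1*1797/6328483 = -1797*1/6328483 = -1797/6328483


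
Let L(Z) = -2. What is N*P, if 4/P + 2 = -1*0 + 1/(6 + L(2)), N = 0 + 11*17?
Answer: -2992/7 ≈ -427.43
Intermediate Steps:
N = 187 (N = 0 + 187 = 187)
P = -16/7 (P = 4/(-2 + (-1*0 + 1/(6 - 2))) = 4/(-2 + (0 + 1/4)) = 4/(-2 + (0 + ¼)) = 4/(-2 + ¼) = 4/(-7/4) = 4*(-4/7) = -16/7 ≈ -2.2857)
N*P = 187*(-16/7) = -2992/7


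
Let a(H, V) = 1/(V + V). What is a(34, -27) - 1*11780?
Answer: -636121/54 ≈ -11780.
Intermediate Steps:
a(H, V) = 1/(2*V)
a(34, -27) - 1*11780 = (1/2)/(-27) - 1*11780 = (1/2)*(-1/27) - 11780 = -1/54 - 11780 = -636121/54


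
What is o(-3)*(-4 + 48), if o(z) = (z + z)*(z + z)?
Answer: 1584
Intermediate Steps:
o(z) = 4*z² (o(z) = (2*z)*(2*z) = 4*z²)
o(-3)*(-4 + 48) = (4*(-3)²)*(-4 + 48) = (4*9)*44 = 36*44 = 1584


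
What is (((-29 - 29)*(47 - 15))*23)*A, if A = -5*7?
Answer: 1494080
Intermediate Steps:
A = -35
(((-29 - 29)*(47 - 15))*23)*A = (((-29 - 29)*(47 - 15))*23)*(-35) = (-58*32*23)*(-35) = -1856*23*(-35) = -42688*(-35) = 1494080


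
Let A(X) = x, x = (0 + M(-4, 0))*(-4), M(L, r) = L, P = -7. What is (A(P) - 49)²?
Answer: 1089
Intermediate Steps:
x = 16 (x = (0 - 4)*(-4) = -4*(-4) = 16)
A(X) = 16
(A(P) - 49)² = (16 - 49)² = (-33)² = 1089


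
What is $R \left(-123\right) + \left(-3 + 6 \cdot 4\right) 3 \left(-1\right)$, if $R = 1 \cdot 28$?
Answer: $-3507$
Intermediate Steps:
$R = 28$
$R \left(-123\right) + \left(-3 + 6 \cdot 4\right) 3 \left(-1\right) = 28 \left(-123\right) + \left(-3 + 6 \cdot 4\right) 3 \left(-1\right) = -3444 + \left(-3 + 24\right) 3 \left(-1\right) = -3444 + 21 \cdot 3 \left(-1\right) = -3444 + 63 \left(-1\right) = -3444 - 63 = -3507$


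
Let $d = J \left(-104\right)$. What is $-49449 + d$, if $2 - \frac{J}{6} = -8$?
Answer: $-55689$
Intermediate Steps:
$J = 60$ ($J = 12 - -48 = 12 + 48 = 60$)
$d = -6240$ ($d = 60 \left(-104\right) = -6240$)
$-49449 + d = -49449 - 6240 = -55689$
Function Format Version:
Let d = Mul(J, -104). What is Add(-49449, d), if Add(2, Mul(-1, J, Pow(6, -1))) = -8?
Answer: -55689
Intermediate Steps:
J = 60 (J = Add(12, Mul(-6, -8)) = Add(12, 48) = 60)
d = -6240 (d = Mul(60, -104) = -6240)
Add(-49449, d) = Add(-49449, -6240) = -55689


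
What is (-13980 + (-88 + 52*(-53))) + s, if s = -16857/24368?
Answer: -409984089/24368 ≈ -16825.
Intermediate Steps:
s = -16857/24368 (s = -16857*1/24368 = -16857/24368 ≈ -0.69177)
(-13980 + (-88 + 52*(-53))) + s = (-13980 + (-88 + 52*(-53))) - 16857/24368 = (-13980 + (-88 - 2756)) - 16857/24368 = (-13980 - 2844) - 16857/24368 = -16824 - 16857/24368 = -409984089/24368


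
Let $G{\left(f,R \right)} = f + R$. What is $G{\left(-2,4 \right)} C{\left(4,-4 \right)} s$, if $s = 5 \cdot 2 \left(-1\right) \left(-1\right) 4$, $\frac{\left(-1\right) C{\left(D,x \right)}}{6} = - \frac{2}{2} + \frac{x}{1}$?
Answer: $2400$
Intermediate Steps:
$C{\left(D,x \right)} = 6 - 6 x$ ($C{\left(D,x \right)} = - 6 \left(- \frac{2}{2} + \frac{x}{1}\right) = - 6 \left(\left(-2\right) \frac{1}{2} + x 1\right) = - 6 \left(-1 + x\right) = 6 - 6 x$)
$G{\left(f,R \right)} = R + f$
$s = 40$ ($s = 10 \left(-1\right) \left(-1\right) 4 = \left(-10\right) \left(-1\right) 4 = 10 \cdot 4 = 40$)
$G{\left(-2,4 \right)} C{\left(4,-4 \right)} s = \left(4 - 2\right) \left(6 - -24\right) 40 = 2 \left(6 + 24\right) 40 = 2 \cdot 30 \cdot 40 = 60 \cdot 40 = 2400$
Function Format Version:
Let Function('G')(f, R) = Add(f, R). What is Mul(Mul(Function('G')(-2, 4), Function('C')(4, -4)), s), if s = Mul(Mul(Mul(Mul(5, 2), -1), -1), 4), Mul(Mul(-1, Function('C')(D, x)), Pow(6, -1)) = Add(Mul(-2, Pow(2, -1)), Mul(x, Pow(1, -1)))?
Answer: 2400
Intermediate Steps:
Function('C')(D, x) = Add(6, Mul(-6, x)) (Function('C')(D, x) = Mul(-6, Add(Mul(-2, Pow(2, -1)), Mul(x, Pow(1, -1)))) = Mul(-6, Add(Mul(-2, Rational(1, 2)), Mul(x, 1))) = Mul(-6, Add(-1, x)) = Add(6, Mul(-6, x)))
Function('G')(f, R) = Add(R, f)
s = 40 (s = Mul(Mul(Mul(10, -1), -1), 4) = Mul(Mul(-10, -1), 4) = Mul(10, 4) = 40)
Mul(Mul(Function('G')(-2, 4), Function('C')(4, -4)), s) = Mul(Mul(Add(4, -2), Add(6, Mul(-6, -4))), 40) = Mul(Mul(2, Add(6, 24)), 40) = Mul(Mul(2, 30), 40) = Mul(60, 40) = 2400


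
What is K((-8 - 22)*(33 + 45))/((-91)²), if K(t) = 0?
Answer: 0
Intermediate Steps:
K((-8 - 22)*(33 + 45))/((-91)²) = 0/((-91)²) = 0/8281 = 0*(1/8281) = 0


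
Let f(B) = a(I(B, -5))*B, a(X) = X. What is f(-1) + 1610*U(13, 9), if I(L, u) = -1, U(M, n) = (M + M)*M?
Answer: 544181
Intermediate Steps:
U(M, n) = 2*M² (U(M, n) = (2*M)*M = 2*M²)
f(B) = -B
f(-1) + 1610*U(13, 9) = -1*(-1) + 1610*(2*13²) = 1 + 1610*(2*169) = 1 + 1610*338 = 1 + 544180 = 544181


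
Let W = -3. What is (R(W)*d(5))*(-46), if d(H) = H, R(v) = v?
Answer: 690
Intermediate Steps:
(R(W)*d(5))*(-46) = -3*5*(-46) = -15*(-46) = 690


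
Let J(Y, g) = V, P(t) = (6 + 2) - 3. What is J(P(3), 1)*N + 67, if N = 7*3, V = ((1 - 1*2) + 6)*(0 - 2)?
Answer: -143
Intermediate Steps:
P(t) = 5 (P(t) = 8 - 3 = 5)
V = -10 (V = ((1 - 2) + 6)*(-2) = (-1 + 6)*(-2) = 5*(-2) = -10)
J(Y, g) = -10
N = 21
J(P(3), 1)*N + 67 = -10*21 + 67 = -210 + 67 = -143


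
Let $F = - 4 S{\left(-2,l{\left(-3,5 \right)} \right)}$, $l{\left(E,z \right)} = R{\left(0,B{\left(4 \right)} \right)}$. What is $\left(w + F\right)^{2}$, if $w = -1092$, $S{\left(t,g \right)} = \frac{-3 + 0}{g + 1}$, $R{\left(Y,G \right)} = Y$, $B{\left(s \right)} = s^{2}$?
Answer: $1166400$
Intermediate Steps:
$l{\left(E,z \right)} = 0$
$S{\left(t,g \right)} = - \frac{3}{1 + g}$
$F = 12$ ($F = - 4 \left(- \frac{3}{1 + 0}\right) = - 4 \left(- \frac{3}{1}\right) = - 4 \left(\left(-3\right) 1\right) = \left(-4\right) \left(-3\right) = 12$)
$\left(w + F\right)^{2} = \left(-1092 + 12\right)^{2} = \left(-1080\right)^{2} = 1166400$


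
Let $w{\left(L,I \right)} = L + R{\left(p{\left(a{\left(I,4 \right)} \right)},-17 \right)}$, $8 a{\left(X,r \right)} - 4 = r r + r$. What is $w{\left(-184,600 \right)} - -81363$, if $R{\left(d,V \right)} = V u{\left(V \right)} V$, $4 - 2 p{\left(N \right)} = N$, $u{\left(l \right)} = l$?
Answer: $76266$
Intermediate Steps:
$a{\left(X,r \right)} = \frac{1}{2} + \frac{r}{8} + \frac{r^{2}}{8}$ ($a{\left(X,r \right)} = \frac{1}{2} + \frac{r r + r}{8} = \frac{1}{2} + \frac{r^{2} + r}{8} = \frac{1}{2} + \frac{r + r^{2}}{8} = \frac{1}{2} + \left(\frac{r}{8} + \frac{r^{2}}{8}\right) = \frac{1}{2} + \frac{r}{8} + \frac{r^{2}}{8}$)
$p{\left(N \right)} = 2 - \frac{N}{2}$
$R{\left(d,V \right)} = V^{3}$ ($R{\left(d,V \right)} = V V V = V^{2} V = V^{3}$)
$w{\left(L,I \right)} = -4913 + L$ ($w{\left(L,I \right)} = L + \left(-17\right)^{3} = L - 4913 = -4913 + L$)
$w{\left(-184,600 \right)} - -81363 = \left(-4913 - 184\right) - -81363 = -5097 + 81363 = 76266$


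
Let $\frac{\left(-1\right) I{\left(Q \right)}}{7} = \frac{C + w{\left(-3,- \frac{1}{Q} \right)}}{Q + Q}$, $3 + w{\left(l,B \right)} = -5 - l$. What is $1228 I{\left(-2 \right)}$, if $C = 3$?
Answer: $-4298$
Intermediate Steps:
$w{\left(l,B \right)} = -8 - l$ ($w{\left(l,B \right)} = -3 - \left(5 + l\right) = -8 - l$)
$I{\left(Q \right)} = \frac{7}{Q}$ ($I{\left(Q \right)} = - 7 \frac{3 - 5}{Q + Q} = - 7 \frac{3 + \left(-8 + 3\right)}{2 Q} = - 7 \left(3 - 5\right) \frac{1}{2 Q} = - 7 \left(- 2 \frac{1}{2 Q}\right) = - 7 \left(- \frac{1}{Q}\right) = \frac{7}{Q}$)
$1228 I{\left(-2 \right)} = 1228 \frac{7}{-2} = 1228 \cdot 7 \left(- \frac{1}{2}\right) = 1228 \left(- \frac{7}{2}\right) = -4298$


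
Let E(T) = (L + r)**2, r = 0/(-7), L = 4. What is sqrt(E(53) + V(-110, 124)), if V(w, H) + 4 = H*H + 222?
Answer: sqrt(15610) ≈ 124.94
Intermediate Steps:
r = 0 (r = 0*(-1/7) = 0)
E(T) = 16 (E(T) = (4 + 0)**2 = 4**2 = 16)
V(w, H) = 218 + H**2 (V(w, H) = -4 + (H*H + 222) = -4 + (H**2 + 222) = -4 + (222 + H**2) = 218 + H**2)
sqrt(E(53) + V(-110, 124)) = sqrt(16 + (218 + 124**2)) = sqrt(16 + (218 + 15376)) = sqrt(16 + 15594) = sqrt(15610)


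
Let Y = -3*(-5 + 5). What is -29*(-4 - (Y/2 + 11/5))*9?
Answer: 8091/5 ≈ 1618.2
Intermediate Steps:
Y = 0 (Y = -3*0 = 0)
-29*(-4 - (Y/2 + 11/5))*9 = -29*(-4 - (0/2 + 11/5))*9 = -29*(-4 - (0*(½) + 11*(⅕)))*9 = -29*(-4 - (0 + 11/5))*9 = -29*(-4 - 1*11/5)*9 = -29*(-4 - 11/5)*9 = -29*(-31/5)*9 = (899/5)*9 = 8091/5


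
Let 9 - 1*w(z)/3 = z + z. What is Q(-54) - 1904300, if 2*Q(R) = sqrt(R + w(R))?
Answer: -1904300 + 3*sqrt(33)/2 ≈ -1.9043e+6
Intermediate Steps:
w(z) = 27 - 6*z (w(z) = 27 - 3*(z + z) = 27 - 6*z)
Q(R) = sqrt(27 - 5*R)/2 (Q(R) = sqrt(R + (27 - 6*R))/2 = sqrt(27 - 5*R)/2)
Q(-54) - 1904300 = sqrt(27 - 5*(-54))/2 - 1904300 = sqrt(27 + 270)/2 - 1904300 = sqrt(297)/2 - 1904300 = (3*sqrt(33))/2 - 1904300 = 3*sqrt(33)/2 - 1904300 = -1904300 + 3*sqrt(33)/2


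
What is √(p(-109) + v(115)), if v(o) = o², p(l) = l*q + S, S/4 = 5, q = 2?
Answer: √13027 ≈ 114.14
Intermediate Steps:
S = 20 (S = 4*5 = 20)
p(l) = 20 + 2*l (p(l) = l*2 + 20 = 2*l + 20 = 20 + 2*l)
√(p(-109) + v(115)) = √((20 + 2*(-109)) + 115²) = √((20 - 218) + 13225) = √(-198 + 13225) = √13027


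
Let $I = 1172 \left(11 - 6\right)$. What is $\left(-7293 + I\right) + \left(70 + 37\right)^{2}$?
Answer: $10016$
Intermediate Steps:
$I = 5860$ ($I = 1172 \left(11 - 6\right) = 1172 \cdot 5 = 5860$)
$\left(-7293 + I\right) + \left(70 + 37\right)^{2} = \left(-7293 + 5860\right) + \left(70 + 37\right)^{2} = -1433 + 107^{2} = -1433 + 11449 = 10016$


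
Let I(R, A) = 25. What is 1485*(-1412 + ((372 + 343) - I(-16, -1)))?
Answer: -1072170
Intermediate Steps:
1485*(-1412 + ((372 + 343) - I(-16, -1))) = 1485*(-1412 + ((372 + 343) - 1*25)) = 1485*(-1412 + (715 - 25)) = 1485*(-1412 + 690) = 1485*(-722) = -1072170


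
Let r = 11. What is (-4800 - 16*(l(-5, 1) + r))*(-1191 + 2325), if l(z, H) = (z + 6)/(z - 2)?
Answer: -5640192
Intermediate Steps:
l(z, H) = (6 + z)/(-2 + z)
(-4800 - 16*(l(-5, 1) + r))*(-1191 + 2325) = (-4800 - 16*((6 - 5)/(-2 - 5) + 11))*(-1191 + 2325) = (-4800 - 16*(1/(-7) + 11))*1134 = (-4800 - 16*(-⅐*1 + 11))*1134 = (-4800 - 16*(-⅐ + 11))*1134 = (-4800 - 16*76/7)*1134 = (-4800 - 1216/7)*1134 = -34816/7*1134 = -5640192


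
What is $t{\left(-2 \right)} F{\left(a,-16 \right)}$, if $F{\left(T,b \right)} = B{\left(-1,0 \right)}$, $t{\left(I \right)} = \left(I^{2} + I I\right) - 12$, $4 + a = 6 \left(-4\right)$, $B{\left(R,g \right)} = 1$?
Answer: $-4$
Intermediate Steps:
$a = -28$ ($a = -4 + 6 \left(-4\right) = -4 - 24 = -28$)
$t{\left(I \right)} = -12 + 2 I^{2}$ ($t{\left(I \right)} = \left(I^{2} + I^{2}\right) - 12 = 2 I^{2} - 12 = -12 + 2 I^{2}$)
$F{\left(T,b \right)} = 1$
$t{\left(-2 \right)} F{\left(a,-16 \right)} = \left(-12 + 2 \left(-2\right)^{2}\right) 1 = \left(-12 + 2 \cdot 4\right) 1 = \left(-12 + 8\right) 1 = \left(-4\right) 1 = -4$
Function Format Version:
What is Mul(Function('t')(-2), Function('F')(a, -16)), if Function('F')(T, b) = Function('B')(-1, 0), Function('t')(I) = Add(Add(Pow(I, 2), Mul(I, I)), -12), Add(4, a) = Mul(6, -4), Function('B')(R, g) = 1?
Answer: -4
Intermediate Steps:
a = -28 (a = Add(-4, Mul(6, -4)) = Add(-4, -24) = -28)
Function('t')(I) = Add(-12, Mul(2, Pow(I, 2))) (Function('t')(I) = Add(Add(Pow(I, 2), Pow(I, 2)), -12) = Add(Mul(2, Pow(I, 2)), -12) = Add(-12, Mul(2, Pow(I, 2))))
Function('F')(T, b) = 1
Mul(Function('t')(-2), Function('F')(a, -16)) = Mul(Add(-12, Mul(2, Pow(-2, 2))), 1) = Mul(Add(-12, Mul(2, 4)), 1) = Mul(Add(-12, 8), 1) = Mul(-4, 1) = -4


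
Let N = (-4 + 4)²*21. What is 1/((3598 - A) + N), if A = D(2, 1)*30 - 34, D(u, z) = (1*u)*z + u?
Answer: 1/3512 ≈ 0.00028474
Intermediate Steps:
D(u, z) = u + u*z (D(u, z) = u*z + u = u + u*z)
A = 86 (A = (2*(1 + 1))*30 - 34 = (2*2)*30 - 34 = 4*30 - 34 = 120 - 34 = 86)
N = 0 (N = 0²*21 = 0*21 = 0)
1/((3598 - A) + N) = 1/((3598 - 1*86) + 0) = 1/((3598 - 86) + 0) = 1/(3512 + 0) = 1/3512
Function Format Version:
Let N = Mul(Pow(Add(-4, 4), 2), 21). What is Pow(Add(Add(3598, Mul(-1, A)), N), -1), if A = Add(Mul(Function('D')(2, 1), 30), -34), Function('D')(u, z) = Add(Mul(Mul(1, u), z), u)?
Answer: Rational(1, 3512) ≈ 0.00028474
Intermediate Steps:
Function('D')(u, z) = Add(u, Mul(u, z)) (Function('D')(u, z) = Add(Mul(u, z), u) = Add(u, Mul(u, z)))
A = 86 (A = Add(Mul(Mul(2, Add(1, 1)), 30), -34) = Add(Mul(Mul(2, 2), 30), -34) = Add(Mul(4, 30), -34) = Add(120, -34) = 86)
N = 0 (N = Mul(Pow(0, 2), 21) = Mul(0, 21) = 0)
Pow(Add(Add(3598, Mul(-1, A)), N), -1) = Pow(Add(Add(3598, Mul(-1, 86)), 0), -1) = Pow(Add(Add(3598, -86), 0), -1) = Pow(Add(3512, 0), -1) = Pow(3512, -1) = Rational(1, 3512)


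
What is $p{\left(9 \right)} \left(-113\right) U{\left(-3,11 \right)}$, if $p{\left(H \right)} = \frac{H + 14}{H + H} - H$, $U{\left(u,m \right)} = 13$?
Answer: $\frac{204191}{18} \approx 11344.0$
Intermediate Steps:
$p{\left(H \right)} = - H + \frac{14 + H}{2 H}$ ($p{\left(H \right)} = \frac{14 + H}{2 H} - H = - H + \frac{14 + H}{2 H}$)
$p{\left(9 \right)} \left(-113\right) U{\left(-3,11 \right)} = \left(\frac{1}{2} - 9 + \frac{7}{9}\right) \left(-113\right) 13 = \left(- \frac{139}{18}\right) \left(-113\right) 13 = \frac{15707}{18} \cdot 13 = \frac{204191}{18}$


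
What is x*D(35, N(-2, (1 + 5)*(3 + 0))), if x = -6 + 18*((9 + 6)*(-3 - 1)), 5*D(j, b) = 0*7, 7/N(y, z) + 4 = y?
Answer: 0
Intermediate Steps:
N(y, z) = 7/(-4 + y)
D(j, b) = 0 (D(j, b) = (0*7)/5 = (⅕)*0 = 0)
x = -1086 (x = -6 + 18*(15*(-4)) = -6 + 18*(-60) = -6 - 1080 = -1086)
x*D(35, N(-2, (1 + 5)*(3 + 0))) = -1086*0 = 0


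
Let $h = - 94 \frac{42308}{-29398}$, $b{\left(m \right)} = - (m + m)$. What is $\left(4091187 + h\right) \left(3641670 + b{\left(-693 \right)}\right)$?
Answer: $\frac{219087362913913584}{14699} \approx 1.4905 \cdot 10^{13}$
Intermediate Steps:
$b{\left(m \right)} = - 2 m$
$h = \frac{1988476}{14699}$ ($h = - 94 \cdot 42308 \left(- \frac{1}{29398}\right) = \left(-94\right) \left(- \frac{21154}{14699}\right) = \frac{1988476}{14699} \approx 135.28$)
$\left(4091187 + h\right) \left(3641670 + b{\left(-693 \right)}\right) = \left(4091187 + \frac{1988476}{14699}\right) \left(3641670 - -1386\right) = \frac{60138346189 \left(3641670 + 1386\right)}{14699} = \frac{60138346189}{14699} \cdot 3643056 = \frac{219087362913913584}{14699}$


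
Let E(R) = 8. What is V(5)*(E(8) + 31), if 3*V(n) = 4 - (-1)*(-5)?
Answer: -13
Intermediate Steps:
V(n) = -⅓ (V(n) = (4 - (-1)*(-5))/3 = (4 - 1*5)/3 = (4 - 5)/3 = (⅓)*(-1) = -⅓)
V(5)*(E(8) + 31) = -(8 + 31)/3 = -⅓*39 = -13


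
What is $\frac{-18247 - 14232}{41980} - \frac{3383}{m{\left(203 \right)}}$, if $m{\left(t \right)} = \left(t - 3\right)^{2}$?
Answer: $- \frac{72058917}{83960000} \approx -0.85825$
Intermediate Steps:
$m{\left(t \right)} = \left(-3 + t\right)^{2}$
$\frac{-18247 - 14232}{41980} - \frac{3383}{m{\left(203 \right)}} = \frac{-18247 - 14232}{41980} - \frac{3383}{\left(-3 + 203\right)^{2}} = \left(-18247 - 14232\right) \frac{1}{41980} - \frac{3383}{200^{2}} = \left(-32479\right) \frac{1}{41980} - \frac{3383}{40000} = - \frac{32479}{41980} - \frac{3383}{40000} = - \frac{72058917}{83960000}$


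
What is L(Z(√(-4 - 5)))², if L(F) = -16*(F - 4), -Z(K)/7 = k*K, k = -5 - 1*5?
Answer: -11285504 - 430080*I ≈ -1.1286e+7 - 4.3008e+5*I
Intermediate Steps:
k = -10 (k = -5 - 5 = -10)
Z(K) = 70*K (Z(K) = -(-70)*K = 70*K)
L(F) = 64 - 16*F (L(F) = -16*(-4 + F) = 64 - 16*F)
L(Z(√(-4 - 5)))² = (64 - 1120*√(-4 - 5))² = (64 - 1120*√(-9))² = (64 - 1120*3*I)² = (64 - 3360*I)²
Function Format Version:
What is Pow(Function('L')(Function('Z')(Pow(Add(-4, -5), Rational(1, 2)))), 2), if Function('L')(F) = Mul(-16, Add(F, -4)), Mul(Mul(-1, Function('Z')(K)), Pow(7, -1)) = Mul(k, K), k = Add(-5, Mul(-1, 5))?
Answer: Add(-11285504, Mul(-430080, I)) ≈ Add(-1.1286e+7, Mul(-4.3008e+5, I))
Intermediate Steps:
k = -10 (k = Add(-5, -5) = -10)
Function('Z')(K) = Mul(70, K) (Function('Z')(K) = Mul(-7, Mul(-10, K)) = Mul(70, K))
Function('L')(F) = Add(64, Mul(-16, F)) (Function('L')(F) = Mul(-16, Add(-4, F)) = Add(64, Mul(-16, F)))
Pow(Function('L')(Function('Z')(Pow(Add(-4, -5), Rational(1, 2)))), 2) = Pow(Add(64, Mul(-16, Mul(70, Pow(Add(-4, -5), Rational(1, 2))))), 2) = Pow(Add(64, Mul(-16, Mul(70, Pow(-9, Rational(1, 2))))), 2) = Pow(Add(64, Mul(-16, Mul(70, Mul(3, I)))), 2) = Pow(Add(64, Mul(-16, Mul(210, I))), 2) = Pow(Add(64, Mul(-3360, I)), 2)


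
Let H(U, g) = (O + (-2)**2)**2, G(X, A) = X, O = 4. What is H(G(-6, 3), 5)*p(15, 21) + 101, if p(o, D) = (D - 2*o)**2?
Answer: 5285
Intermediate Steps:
H(U, g) = 64 (H(U, g) = (4 + (-2)**2)**2 = (4 + 4)**2 = 8**2 = 64)
H(G(-6, 3), 5)*p(15, 21) + 101 = 64*(21 - 2*15)**2 + 101 = 64*(21 - 30)**2 + 101 = 64*(-9)**2 + 101 = 64*81 + 101 = 5184 + 101 = 5285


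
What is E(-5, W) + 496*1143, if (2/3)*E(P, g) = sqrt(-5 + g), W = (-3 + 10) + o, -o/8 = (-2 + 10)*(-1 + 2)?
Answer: 566928 + 3*I*sqrt(62)/2 ≈ 5.6693e+5 + 11.811*I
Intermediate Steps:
o = -64 (o = -8*(-2 + 10)*(-1 + 2) = -64 ≈ -64.000)
W = -57 (W = (-3 + 10) - 64 = 7 - 64 = -57)
E(P, g) = 3*sqrt(-5 + g)/2
E(-5, W) + 496*1143 = 3*sqrt(-5 - 57)/2 + 496*1143 = 3*sqrt(-62)/2 + 566928 = 3*(I*sqrt(62))/2 + 566928 = 3*I*sqrt(62)/2 + 566928 = 566928 + 3*I*sqrt(62)/2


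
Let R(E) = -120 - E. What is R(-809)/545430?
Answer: 689/545430 ≈ 0.0012632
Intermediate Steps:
R(-809)/545430 = (-120 - 1*(-809))/545430 = (-120 + 809)*(1/545430) = 689*(1/545430) = 689/545430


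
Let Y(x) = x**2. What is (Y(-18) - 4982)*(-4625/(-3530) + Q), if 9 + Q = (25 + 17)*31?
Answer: -2128200607/353 ≈ -6.0289e+6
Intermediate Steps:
Q = 1293 (Q = -9 + (25 + 17)*31 = -9 + 42*31 = -9 + 1302 = 1293)
(Y(-18) - 4982)*(-4625/(-3530) + Q) = ((-18)**2 - 4982)*(-4625/(-3530) + 1293) = (324 - 4982)*(-4625*(-1/3530) + 1293) = -4658*(925/706 + 1293) = -4658*913783/706 = -2128200607/353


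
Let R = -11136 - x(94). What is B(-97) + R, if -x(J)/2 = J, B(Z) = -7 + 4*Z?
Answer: -11343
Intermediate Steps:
x(J) = -2*J
R = -10948 (R = -11136 - (-2)*94 = -11136 - 1*(-188) = -11136 + 188 = -10948)
B(-97) + R = (-7 + 4*(-97)) - 10948 = (-7 - 388) - 10948 = -395 - 10948 = -11343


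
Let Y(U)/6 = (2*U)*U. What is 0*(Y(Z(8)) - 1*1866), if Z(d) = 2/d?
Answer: 0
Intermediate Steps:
Y(U) = 12*U² (Y(U) = 6*((2*U)*U) = 6*(2*U²) = 12*U²)
0*(Y(Z(8)) - 1*1866) = 0*(12*(2/8)² - 1*1866) = 0*(12*(2*(⅛))² - 1866) = 0*(12*(¼)² - 1866) = 0*(12*(1/16) - 1866) = 0*(¾ - 1866) = 0*(-7461/4) = 0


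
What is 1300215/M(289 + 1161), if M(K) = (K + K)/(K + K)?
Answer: 1300215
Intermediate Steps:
M(K) = 1 (M(K) = (2*K)/((2*K)) = (2*K)*(1/(2*K)) = 1)
1300215/M(289 + 1161) = 1300215/1 = 1300215*1 = 1300215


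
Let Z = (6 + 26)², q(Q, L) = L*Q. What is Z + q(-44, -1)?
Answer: 1068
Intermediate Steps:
Z = 1024 (Z = 32² = 1024)
Z + q(-44, -1) = 1024 - 1*(-44) = 1024 + 44 = 1068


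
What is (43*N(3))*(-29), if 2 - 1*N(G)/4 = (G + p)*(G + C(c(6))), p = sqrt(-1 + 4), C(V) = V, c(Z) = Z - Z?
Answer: 34916 + 14964*sqrt(3) ≈ 60834.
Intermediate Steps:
c(Z) = 0
p = sqrt(3) ≈ 1.7320
N(G) = 8 - 4*G*(G + sqrt(3)) (N(G) = 8 - 4*(G + sqrt(3))*(G + 0) = 8 - 4*(G + sqrt(3))*G = 8 - 4*G*(G + sqrt(3)))
(43*N(3))*(-29) = (43*(8 - 4*3**2 - 4*3*sqrt(3)))*(-29) = (43*(8 - 4*9 - 12*sqrt(3)))*(-29) = (43*(8 - 36 - 12*sqrt(3)))*(-29) = (43*(-28 - 12*sqrt(3)))*(-29) = (-1204 - 516*sqrt(3))*(-29) = 34916 + 14964*sqrt(3)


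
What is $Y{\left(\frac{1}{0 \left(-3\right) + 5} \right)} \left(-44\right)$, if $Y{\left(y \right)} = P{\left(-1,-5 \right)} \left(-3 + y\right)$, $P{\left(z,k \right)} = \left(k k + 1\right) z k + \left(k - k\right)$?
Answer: $16016$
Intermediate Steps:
$P{\left(z,k \right)} = k z \left(1 + k^{2}\right)$ ($P{\left(z,k \right)} = \left(k^{2} + 1\right) z k + 0 = \left(1 + k^{2}\right) z k + 0 = z \left(1 + k^{2}\right) k + 0 = k z \left(1 + k^{2}\right) + 0 = k z \left(1 + k^{2}\right)$)
$Y{\left(y \right)} = -390 + 130 y$ ($Y{\left(y \right)} = \left(-5\right) \left(-1\right) \left(1 + \left(-5\right)^{2}\right) \left(-3 + y\right) = \left(-5\right) \left(-1\right) \left(1 + 25\right) \left(-3 + y\right) = \left(-5\right) \left(-1\right) 26 \left(-3 + y\right) = 130 \left(-3 + y\right) = -390 + 130 y$)
$Y{\left(\frac{1}{0 \left(-3\right) + 5} \right)} \left(-44\right) = \left(-390 + \frac{130}{0 \left(-3\right) + 5}\right) \left(-44\right) = \left(-390 + \frac{130}{0 + 5}\right) \left(-44\right) = \left(-390 + \frac{130}{5}\right) \left(-44\right) = \left(-390 + 130 \cdot \frac{1}{5}\right) \left(-44\right) = \left(-390 + 26\right) \left(-44\right) = \left(-364\right) \left(-44\right) = 16016$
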